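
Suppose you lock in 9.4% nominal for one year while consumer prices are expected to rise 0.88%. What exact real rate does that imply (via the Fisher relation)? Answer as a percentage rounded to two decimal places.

8.45%

1 + r = 1.09400 / 1.00880 = 1.084457
r = 1.084457 − 1 = 8.4457%, i.e. 8.45%.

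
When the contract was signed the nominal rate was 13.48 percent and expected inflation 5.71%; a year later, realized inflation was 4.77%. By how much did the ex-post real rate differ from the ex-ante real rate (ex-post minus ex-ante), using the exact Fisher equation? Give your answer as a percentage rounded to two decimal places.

0.96%

Ex-ante: (1 + 0.1348)/(1 + 0.0571) − 1 = 7.3503%
Ex-post: (1 + 0.1348)/(1 + 0.0477) − 1 = 8.3134%
Difference (ex-post − ex-ante) = 0.9632% → 0.96%.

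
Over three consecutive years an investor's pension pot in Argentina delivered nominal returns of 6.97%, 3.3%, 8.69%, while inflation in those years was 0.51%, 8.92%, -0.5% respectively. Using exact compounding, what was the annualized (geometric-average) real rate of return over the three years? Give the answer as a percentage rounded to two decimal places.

3.31%

Nominal growth factor = 1.0697 × 1.0330 × 1.0869 = 1.20102461
Price-level growth factor = 1.0051 × 1.0892 × 0.9950 = 1.08928115
Real growth factor = 1.20102461 / 1.08928115 = 1.10258459
Annualized real rate = 1.10258459^(1/3) − 1 = 3.3088% → 3.31%.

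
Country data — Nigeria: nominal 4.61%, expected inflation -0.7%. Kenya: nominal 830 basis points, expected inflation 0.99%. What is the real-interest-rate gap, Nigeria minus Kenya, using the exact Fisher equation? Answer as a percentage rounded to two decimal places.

Nigeria: (1 + 0.0461)/(1 − 0.0070) − 1 = 5.3474%
Kenya: (1 + 0.0830)/(1 + 0.0099) − 1 = 7.2383%
Differential = 5.3474% − 7.2383% = -1.8909% → -1.89%.

-1.89%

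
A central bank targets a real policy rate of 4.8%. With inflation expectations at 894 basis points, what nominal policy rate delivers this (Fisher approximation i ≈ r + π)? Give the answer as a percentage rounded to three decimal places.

13.740%

i ≈ r + π = 4.8% + 8.94% = 13.740%.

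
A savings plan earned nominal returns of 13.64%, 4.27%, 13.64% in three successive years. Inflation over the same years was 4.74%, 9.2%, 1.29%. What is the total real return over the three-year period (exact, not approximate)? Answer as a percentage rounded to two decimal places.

16.23%

Nominal growth factor = 1.1364 × 1.0427 × 1.1364 = 1.346548
Price-level growth factor = 1.0474 × 1.0920 × 1.0129 = 1.158515
Real growth factor = 1.346548 / 1.158515 = 1.162305
Total real return = 1.162305 − 1 → 16.23%.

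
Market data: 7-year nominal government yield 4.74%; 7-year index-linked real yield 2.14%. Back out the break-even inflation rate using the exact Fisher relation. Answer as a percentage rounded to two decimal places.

2.55%

(1 + π) = (1 + i)/(1 + r) = 1.04740 / 1.02140 = 1.025455
Break-even inflation = 1.025455 − 1 → 2.55%.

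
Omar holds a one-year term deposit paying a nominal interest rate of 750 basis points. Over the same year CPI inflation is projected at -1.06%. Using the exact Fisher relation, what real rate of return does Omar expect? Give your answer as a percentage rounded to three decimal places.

8.652%

By the Fisher relation, 1 + r = (1 + i)/(1 + π).
1 + r = 1.07500 / 0.98940 = 1.086517
r = 1.086517 − 1 = 8.6517%, i.e. 8.652%.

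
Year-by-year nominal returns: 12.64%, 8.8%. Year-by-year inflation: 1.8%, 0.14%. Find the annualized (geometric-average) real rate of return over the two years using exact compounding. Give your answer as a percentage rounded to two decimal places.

Nominal growth factor = 1.1264 × 1.0880 = 1.22552320
Price-level growth factor = 1.0180 × 1.0014 = 1.01942520
Real growth factor = 1.22552320 / 1.01942520 = 1.20217079
Annualized real rate = 1.20217079^(1/2) − 1 = 9.6435% → 9.64%.

9.64%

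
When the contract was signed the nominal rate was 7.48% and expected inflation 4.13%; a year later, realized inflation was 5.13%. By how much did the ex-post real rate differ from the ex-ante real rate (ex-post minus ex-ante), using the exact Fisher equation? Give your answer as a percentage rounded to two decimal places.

-0.98%

Ex-ante: (1 + 0.0748)/(1 + 0.0413) − 1 = 3.2171%
Ex-post: (1 + 0.0748)/(1 + 0.0513) − 1 = 2.2353%
Difference (ex-post − ex-ante) = -0.9818% → -0.98%.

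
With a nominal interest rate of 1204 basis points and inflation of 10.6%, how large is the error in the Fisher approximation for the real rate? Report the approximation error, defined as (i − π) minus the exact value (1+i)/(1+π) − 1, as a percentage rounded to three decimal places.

0.138%

Approximate: r ≈ 12.040% − 10.600% = 1.4400%
Exact: (1 + 0.1204)/(1 + 0.1060) − 1 = 1.3020%
Error = 1.4400% − 1.3020% = 0.1380% → 0.138%.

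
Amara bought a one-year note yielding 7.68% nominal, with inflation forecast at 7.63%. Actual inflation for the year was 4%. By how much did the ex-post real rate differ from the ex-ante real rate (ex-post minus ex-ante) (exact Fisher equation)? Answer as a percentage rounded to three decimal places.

Ex-ante: (1 + 0.0768)/(1 + 0.0763) − 1 = 0.0465%
Ex-post: (1 + 0.0768)/(1 + 0.0400) − 1 = 3.5385%
Difference (ex-post − ex-ante) = 3.4920% → 3.492%.

3.492%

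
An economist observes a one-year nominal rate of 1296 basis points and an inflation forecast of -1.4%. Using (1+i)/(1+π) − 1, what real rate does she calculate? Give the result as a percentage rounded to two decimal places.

14.56%

By the Fisher identity, 1 + r = (1 + i)/(1 + π).
1 + r = 1.12960 / 0.98600 = 1.145639
r = 1.145639 − 1 = 14.5639%, i.e. 14.56%.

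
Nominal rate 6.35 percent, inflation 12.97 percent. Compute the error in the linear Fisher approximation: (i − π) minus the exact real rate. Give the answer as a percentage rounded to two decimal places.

Approximate: r ≈ 6.350% − 12.970% = -6.6200%
Exact: (1 + 0.0635)/(1 + 0.1297) − 1 = -5.8600%
Error = -6.6200% − (-5.8600%) = -0.7600% → -0.76%.

-0.76%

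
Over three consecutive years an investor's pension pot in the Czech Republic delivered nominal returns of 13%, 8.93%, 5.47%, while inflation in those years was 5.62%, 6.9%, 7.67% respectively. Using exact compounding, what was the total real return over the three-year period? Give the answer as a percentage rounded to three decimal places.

Nominal growth factor = 1.1300 × 1.0893 × 1.0547 = 1.298240
Price-level growth factor = 1.0562 × 1.0690 × 1.0767 = 1.215678
Real growth factor = 1.298240 / 1.215678 = 1.067914
Total real return = 1.067914 − 1 → 6.791%.

6.791%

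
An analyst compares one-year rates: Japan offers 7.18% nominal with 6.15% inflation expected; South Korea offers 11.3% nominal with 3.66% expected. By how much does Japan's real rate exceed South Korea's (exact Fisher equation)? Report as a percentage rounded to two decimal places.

Japan: (1 + 0.0718)/(1 + 0.0615) − 1 = 0.9703%
South Korea: (1 + 0.1130)/(1 + 0.0366) − 1 = 7.3702%
Differential = 0.9703% − 7.3702% = -6.3999% → -6.40%.

-6.40%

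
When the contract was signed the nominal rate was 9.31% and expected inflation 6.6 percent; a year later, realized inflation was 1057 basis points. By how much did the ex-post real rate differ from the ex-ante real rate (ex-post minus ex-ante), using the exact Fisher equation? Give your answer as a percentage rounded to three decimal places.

Ex-ante: (1 + 0.0931)/(1 + 0.0660) − 1 = 2.5422%
Ex-post: (1 + 0.0931)/(1 + 0.1057) − 1 = -1.1395%
Difference (ex-post − ex-ante) = -3.6818% → -3.682%.

-3.682%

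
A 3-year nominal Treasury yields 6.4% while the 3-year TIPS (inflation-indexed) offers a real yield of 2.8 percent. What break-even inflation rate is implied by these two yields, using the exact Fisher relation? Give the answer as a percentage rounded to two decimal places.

3.50%

(1 + π) = (1 + i)/(1 + r) = 1.06400 / 1.02800 = 1.035019
Break-even inflation = 1.035019 − 1 → 3.50%.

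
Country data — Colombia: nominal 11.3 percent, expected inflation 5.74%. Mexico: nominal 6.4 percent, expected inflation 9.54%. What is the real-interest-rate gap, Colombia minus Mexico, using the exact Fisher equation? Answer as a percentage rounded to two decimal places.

Colombia: (1 + 0.1130)/(1 + 0.0574) − 1 = 5.2582%
Mexico: (1 + 0.0640)/(1 + 0.0954) − 1 = -2.8665%
Differential = 5.2582% − (-2.8665%) = 8.1247% → 8.12%.

8.12%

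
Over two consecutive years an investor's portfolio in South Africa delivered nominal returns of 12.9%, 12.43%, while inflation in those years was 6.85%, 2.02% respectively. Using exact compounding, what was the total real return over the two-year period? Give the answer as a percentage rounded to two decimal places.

Nominal growth factor = 1.1290 × 1.1243 = 1.269335
Price-level growth factor = 1.0685 × 1.0202 = 1.090084
Real growth factor = 1.269335 / 1.090084 = 1.164438
Total real return = 1.164438 − 1 → 16.44%.

16.44%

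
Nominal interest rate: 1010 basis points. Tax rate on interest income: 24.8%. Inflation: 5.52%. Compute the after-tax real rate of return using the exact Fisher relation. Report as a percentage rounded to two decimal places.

After-tax nominal return = 10.1% × (1 − 0.248) = 7.5952%.
1 + r = 1.075952 / 1.05520 = 1.019666
After-tax real rate = 1.019666 − 1 → 1.97%.

1.97%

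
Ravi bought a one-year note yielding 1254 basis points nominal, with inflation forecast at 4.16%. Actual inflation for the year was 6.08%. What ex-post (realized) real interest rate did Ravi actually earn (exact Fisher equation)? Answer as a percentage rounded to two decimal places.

6.09%

Ex-post: (1 + 0.1254)/(1 + 0.0608) − 1 = 6.0897%
So the realized real rate is 6.09%.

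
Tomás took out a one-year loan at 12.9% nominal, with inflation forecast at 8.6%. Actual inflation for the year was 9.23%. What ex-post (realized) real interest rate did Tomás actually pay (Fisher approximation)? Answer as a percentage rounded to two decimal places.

3.67%

Ex-post: 12.9% − 9.23% = 3.670%
So the realized real rate is 3.67%.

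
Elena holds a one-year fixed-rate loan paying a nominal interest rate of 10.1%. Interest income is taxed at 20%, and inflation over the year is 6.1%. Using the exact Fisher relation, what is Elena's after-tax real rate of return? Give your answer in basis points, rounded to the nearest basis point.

187 basis points

After-tax nominal return = 10.1% × (1 − 0.2) = 8.0800%.
1 + r = 1.08080 / 1.06100 = 1.018662
After-tax real rate = 1.018662 − 1 → 187 basis points.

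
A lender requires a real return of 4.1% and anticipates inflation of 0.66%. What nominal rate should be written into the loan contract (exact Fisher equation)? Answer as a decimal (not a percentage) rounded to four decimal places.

(1 + i) = (1 + r)(1 + π) = 1.04100 × 1.00660 = 1.0478706
i = 1.0478706 − 1, so the required nominal rate is 0.0479.

0.0479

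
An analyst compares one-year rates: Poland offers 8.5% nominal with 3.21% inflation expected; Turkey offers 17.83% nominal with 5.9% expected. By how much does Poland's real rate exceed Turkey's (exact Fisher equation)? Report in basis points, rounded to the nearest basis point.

-614 basis points

Poland: (1 + 0.0850)/(1 + 0.0321) − 1 = 5.1255%
Turkey: (1 + 0.1783)/(1 + 0.0590) − 1 = 11.2653%
Differential = 5.1255% − 11.2653% = -6.1399% → -614 basis points.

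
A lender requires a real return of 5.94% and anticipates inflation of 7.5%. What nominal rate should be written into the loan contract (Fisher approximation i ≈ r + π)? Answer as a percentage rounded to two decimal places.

i ≈ r + π = 5.94% + 7.5% = 13.44%.

13.44%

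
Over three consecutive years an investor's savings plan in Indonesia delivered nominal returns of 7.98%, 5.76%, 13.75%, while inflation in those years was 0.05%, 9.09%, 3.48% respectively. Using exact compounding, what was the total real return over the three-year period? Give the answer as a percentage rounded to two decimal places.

Nominal growth factor = 1.0798 × 1.0576 × 1.1375 = 1.299021
Price-level growth factor = 1.0005 × 1.0909 × 1.0348 = 1.129428
Real growth factor = 1.299021 / 1.129428 = 1.150159
Total real return = 1.150159 − 1 → 15.02%.

15.02%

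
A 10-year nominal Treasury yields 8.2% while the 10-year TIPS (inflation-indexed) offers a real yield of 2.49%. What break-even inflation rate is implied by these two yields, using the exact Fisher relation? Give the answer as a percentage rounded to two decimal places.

5.57%

(1 + π) = (1 + i)/(1 + r) = 1.08200 / 1.02490 = 1.055713
Break-even inflation = 1.055713 − 1 → 5.57%.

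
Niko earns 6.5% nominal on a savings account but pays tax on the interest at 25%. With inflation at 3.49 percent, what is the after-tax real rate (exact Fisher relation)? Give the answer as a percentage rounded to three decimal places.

1.338%

After-tax nominal return = 6.5% × (1 − 0.25) = 4.8750%.
1 + r = 1.04875 / 1.03490 = 1.013383
After-tax real rate = 1.013383 − 1 → 1.338%.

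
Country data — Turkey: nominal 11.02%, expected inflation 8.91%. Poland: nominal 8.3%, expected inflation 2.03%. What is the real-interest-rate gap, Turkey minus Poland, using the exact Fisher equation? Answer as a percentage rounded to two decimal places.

-4.21%

Turkey: (1 + 0.1102)/(1 + 0.0891) − 1 = 1.9374%
Poland: (1 + 0.0830)/(1 + 0.0203) − 1 = 6.1453%
Differential = 1.9374% − 6.1453% = -4.2079% → -4.21%.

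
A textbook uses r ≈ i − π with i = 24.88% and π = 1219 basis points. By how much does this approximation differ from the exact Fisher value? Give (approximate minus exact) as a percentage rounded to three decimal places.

1.379%

Approximate: r ≈ 24.880% − 12.190% = 12.6900%
Exact: (1 + 0.2488)/(1 + 0.1219) − 1 = 11.3112%
Error = 12.6900% − 11.3112% = 1.3788% → 1.379%.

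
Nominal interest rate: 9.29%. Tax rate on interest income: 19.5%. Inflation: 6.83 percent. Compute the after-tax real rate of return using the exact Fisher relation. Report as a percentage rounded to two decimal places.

0.61%

After-tax nominal return = 9.29% × (1 − 0.195) = 7.47845%.
1 + r = 1.0747845 / 1.06830 = 1.006070
After-tax real rate = 1.006070 − 1 → 0.61%.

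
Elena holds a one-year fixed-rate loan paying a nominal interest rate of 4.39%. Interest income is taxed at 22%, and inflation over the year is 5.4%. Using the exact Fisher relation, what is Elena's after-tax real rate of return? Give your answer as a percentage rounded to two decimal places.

After-tax nominal return = 4.39% × (1 − 0.22) = 3.4242%.
1 + r = 1.034242 / 1.05400 = 0.981254
After-tax real rate = 0.981254 − 1 → -1.87%.

-1.87%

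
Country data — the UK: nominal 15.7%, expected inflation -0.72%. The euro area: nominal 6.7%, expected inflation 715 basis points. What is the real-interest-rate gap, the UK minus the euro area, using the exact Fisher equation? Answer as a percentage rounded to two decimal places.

16.96%

The UK: (1 + 0.1570)/(1 − 0.0072) − 1 = 16.5391%
The euro area: (1 + 0.0670)/(1 + 0.0715) − 1 = -0.4200%
Differential = 16.5391% − (-0.4200%) = 16.9591% → 16.96%.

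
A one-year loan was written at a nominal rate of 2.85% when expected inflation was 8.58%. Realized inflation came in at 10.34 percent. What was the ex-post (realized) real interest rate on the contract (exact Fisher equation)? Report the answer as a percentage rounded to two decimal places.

Ex-post: (1 + 0.0285)/(1 + 0.1034) − 1 = -6.7881%
So the realized real rate is -6.79%.

-6.79%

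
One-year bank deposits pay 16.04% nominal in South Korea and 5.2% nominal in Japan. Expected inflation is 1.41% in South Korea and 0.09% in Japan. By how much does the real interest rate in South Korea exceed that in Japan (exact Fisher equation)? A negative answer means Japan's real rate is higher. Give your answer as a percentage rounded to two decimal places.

9.32%

South Korea: (1 + 0.1604)/(1 + 0.0141) − 1 = 14.4266%
Japan: (1 + 0.0520)/(1 + 0.0009) − 1 = 5.1054%
Differential = 14.4266% − 5.1054% = 9.3212% → 9.32%.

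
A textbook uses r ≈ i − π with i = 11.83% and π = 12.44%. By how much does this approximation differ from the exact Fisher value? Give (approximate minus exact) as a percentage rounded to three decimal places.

-0.067%

Approximate: r ≈ 11.830% − 12.440% = -0.6100%
Exact: (1 + 0.1183)/(1 + 0.1244) − 1 = -0.54251%
Error = -0.6100% − (-0.54251%) = -0.06749% → -0.067%.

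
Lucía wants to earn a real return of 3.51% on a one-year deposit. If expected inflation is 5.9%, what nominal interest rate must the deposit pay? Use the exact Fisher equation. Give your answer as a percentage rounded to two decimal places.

9.62%

(1 + i) = (1 + r)(1 + π) = 1.03510 × 1.05900 = 1.0961709
i = 1.0961709 − 1, so the required nominal rate is 9.62%.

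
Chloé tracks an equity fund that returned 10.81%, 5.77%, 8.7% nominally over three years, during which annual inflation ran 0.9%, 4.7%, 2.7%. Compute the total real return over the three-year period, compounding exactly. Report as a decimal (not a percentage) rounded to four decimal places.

0.1743

Compound the nominal returns: 1.1081 × 1.0577 × 1.0870 = 1.274005.
Compound inflation: 1.0090 × 1.0470 × 1.0270 = 1.084946.
Deflate: 1.274005 / 1.084946 = 1.174256.
Total real return = 1.174256 − 1 → 0.1743.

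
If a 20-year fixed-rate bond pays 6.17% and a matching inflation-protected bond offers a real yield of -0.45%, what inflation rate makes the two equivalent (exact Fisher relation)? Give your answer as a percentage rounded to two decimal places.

6.65%

(1 + π) = (1 + i)/(1 + r) = 1.06170 / 0.99550 = 1.066499
Break-even inflation = 1.066499 − 1 → 6.65%.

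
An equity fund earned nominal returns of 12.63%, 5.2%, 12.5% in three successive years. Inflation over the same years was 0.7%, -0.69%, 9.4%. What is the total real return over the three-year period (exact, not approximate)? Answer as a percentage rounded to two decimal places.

21.84%

Nominal growth factor = 1.1263 × 1.0520 × 1.1250 = 1.332976
Price-level growth factor = 1.0070 × 0.9931 × 1.0940 = 1.094057
Real growth factor = 1.332976 / 1.094057 = 1.218379
Total real return = 1.218379 − 1 → 21.84%.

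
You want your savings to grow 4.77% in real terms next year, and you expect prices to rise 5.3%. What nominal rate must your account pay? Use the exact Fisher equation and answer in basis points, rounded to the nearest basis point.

(1 + i) = (1 + r)(1 + π) = 1.04770 × 1.05300 = 1.1032281
i = 1.1032281 − 1, so the required nominal rate is 1032 basis points.

1032 basis points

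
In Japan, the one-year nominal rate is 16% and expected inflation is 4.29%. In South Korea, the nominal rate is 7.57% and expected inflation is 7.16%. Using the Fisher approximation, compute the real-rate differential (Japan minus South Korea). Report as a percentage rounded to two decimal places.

Japan: 16% − 4.29% = 11.710%
South Korea: 7.57% − 7.16% = 0.410%
Differential = 11.300% → 11.30%.

11.30%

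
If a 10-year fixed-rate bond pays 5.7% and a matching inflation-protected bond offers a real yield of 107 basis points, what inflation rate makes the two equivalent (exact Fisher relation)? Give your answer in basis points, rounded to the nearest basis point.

458 basis points

(1 + π) = (1 + i)/(1 + r) = 1.05700 / 1.01070 = 1.045810
Break-even inflation = 1.045810 − 1 → 458 basis points.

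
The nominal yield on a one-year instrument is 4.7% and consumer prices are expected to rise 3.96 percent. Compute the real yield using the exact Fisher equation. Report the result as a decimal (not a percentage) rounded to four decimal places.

By the Fisher relation, 1 + r = (1 + i)/(1 + π).
1 + r = 1.04700 / 1.03960 = 1.007118
r = 1.007118 − 1 = 0.7118%, i.e. 0.0071.

0.0071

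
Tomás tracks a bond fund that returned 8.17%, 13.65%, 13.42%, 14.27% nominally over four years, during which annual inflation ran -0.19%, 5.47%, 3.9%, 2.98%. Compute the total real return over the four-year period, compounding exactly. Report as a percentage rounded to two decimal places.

Nominal growth factor = 1.0817 × 1.1365 × 1.1342 × 1.1427 = 1.593302
Price-level growth factor = 0.9981 × 1.0547 × 1.0390 × 1.0298 = 1.126345
Real growth factor = 1.593302 / 1.126345 = 1.414577
Total real return = 1.414577 − 1 → 41.46%.

41.46%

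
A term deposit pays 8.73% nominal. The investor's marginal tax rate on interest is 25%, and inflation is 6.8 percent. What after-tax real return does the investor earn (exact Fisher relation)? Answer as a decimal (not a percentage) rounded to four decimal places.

After-tax nominal return = 8.73% × (1 − 0.25) = 6.5475%.
1 + r = 1.065475 / 1.06800 = 0.997636
After-tax real rate = 0.997636 − 1 → -0.0024.

-0.0024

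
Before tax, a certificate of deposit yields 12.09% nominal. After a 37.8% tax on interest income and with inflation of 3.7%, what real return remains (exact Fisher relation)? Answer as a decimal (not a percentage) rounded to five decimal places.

0.03684

After-tax nominal return = 12.09% × (1 − 0.378) = 7.51998%.
1 + r = 1.0751998 / 1.03700 = 1.036837
After-tax real rate = 1.036837 − 1 → 0.03684.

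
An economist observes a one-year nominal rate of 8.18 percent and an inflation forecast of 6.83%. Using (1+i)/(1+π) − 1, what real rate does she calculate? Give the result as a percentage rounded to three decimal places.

1.264%

1 + r = 1.08180 / 1.06830 = 1.012637
r = 1.012637 − 1 = 1.2637%, i.e. 1.264%.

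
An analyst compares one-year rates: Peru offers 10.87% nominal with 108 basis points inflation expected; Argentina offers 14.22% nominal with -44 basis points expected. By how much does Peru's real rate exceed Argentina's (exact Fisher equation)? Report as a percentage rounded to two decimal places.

Peru: (1 + 0.1087)/(1 + 0.0108) − 1 = 9.6854%
Argentina: (1 + 0.1422)/(1 − 0.0044) − 1 = 14.7248%
Differential = 9.6854% − 14.7248% = -5.0394% → -5.04%.

-5.04%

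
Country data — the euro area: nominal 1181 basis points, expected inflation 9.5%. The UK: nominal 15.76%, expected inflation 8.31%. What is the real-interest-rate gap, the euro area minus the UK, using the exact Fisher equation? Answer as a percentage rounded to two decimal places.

-4.77%

The euro area: (1 + 0.1181)/(1 + 0.0950) − 1 = 2.1096%
The UK: (1 + 0.1576)/(1 + 0.0831) − 1 = 6.8784%
Differential = 2.1096% − 6.8784% = -4.7688% → -4.77%.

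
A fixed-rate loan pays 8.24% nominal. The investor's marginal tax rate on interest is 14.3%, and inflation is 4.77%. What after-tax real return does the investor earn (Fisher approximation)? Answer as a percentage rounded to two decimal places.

2.29%

After-tax nominal return = 8.24% × (1 − 0.143) = 7.06168%.
r ≈ 7.06168% − 4.77% → 2.29%.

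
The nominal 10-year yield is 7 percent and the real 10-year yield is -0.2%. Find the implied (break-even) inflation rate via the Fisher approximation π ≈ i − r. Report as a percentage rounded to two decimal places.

7.20%

π ≈ i − r = 7% − (-0.2%) → 7.20%.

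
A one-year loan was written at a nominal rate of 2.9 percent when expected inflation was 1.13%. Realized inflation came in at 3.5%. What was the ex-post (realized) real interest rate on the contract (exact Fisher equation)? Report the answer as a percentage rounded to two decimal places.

Ex-post: (1 + 0.0290)/(1 + 0.0350) − 1 = -0.5797%
So the realized real rate is -0.58%.

-0.58%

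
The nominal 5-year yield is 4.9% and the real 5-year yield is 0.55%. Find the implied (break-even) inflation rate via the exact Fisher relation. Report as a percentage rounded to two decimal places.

(1 + π) = (1 + i)/(1 + r) = 1.04900 / 1.00550 = 1.043262
Break-even inflation = 1.043262 − 1 → 4.33%.

4.33%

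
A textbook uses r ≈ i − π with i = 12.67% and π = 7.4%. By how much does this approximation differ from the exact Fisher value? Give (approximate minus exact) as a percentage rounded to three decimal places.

Approximate: r ≈ 12.670% − 7.400% = 5.2700%
Exact: (1 + 0.1267)/(1 + 0.0740) − 1 = 4.9069%
Error = 5.2700% − 4.9069% = 0.3631% → 0.363%.

0.363%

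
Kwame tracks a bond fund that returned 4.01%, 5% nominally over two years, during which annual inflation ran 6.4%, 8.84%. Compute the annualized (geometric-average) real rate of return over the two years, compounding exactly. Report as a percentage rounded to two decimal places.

Compound the nominal returns: 1.0401 × 1.0500 = 1.09210500.
Compound inflation: 1.0640 × 1.0884 = 1.15805760.
Deflate: 1.09210500 / 1.15805760 = 0.94304895.
Annualized real rate = 0.94304895^(1/2) − 1 = -2.8893% → -2.89%.

-2.89%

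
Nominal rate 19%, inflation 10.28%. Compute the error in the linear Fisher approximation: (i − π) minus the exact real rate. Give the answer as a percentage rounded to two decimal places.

Approximate: r ≈ 19.000% − 10.280% = 8.7200%
Exact: (1 + 0.1900)/(1 + 0.1028) − 1 = 7.9071%
Error = 8.7200% − 7.9071% = 0.8129% → 0.81%.

0.81%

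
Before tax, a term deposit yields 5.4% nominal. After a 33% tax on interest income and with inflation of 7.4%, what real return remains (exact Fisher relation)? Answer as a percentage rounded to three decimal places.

-3.521%

After-tax nominal return = 5.4% × (1 − 0.33) = 3.6180%.
1 + r = 1.03618 / 1.07400 = 0.964786
After-tax real rate = 0.964786 − 1 → -3.521%.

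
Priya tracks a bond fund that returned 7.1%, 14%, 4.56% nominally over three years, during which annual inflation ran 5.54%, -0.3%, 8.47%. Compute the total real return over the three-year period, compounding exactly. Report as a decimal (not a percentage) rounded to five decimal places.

Nominal growth factor = 1.0710 × 1.1400 × 1.0456 = 1.2766149
Price-level growth factor = 1.0554 × 0.9970 × 1.0847 = 1.1413580
Real growth factor = 1.2766149 / 1.1413580 = 1.1185052
Total real return = 1.1185052 − 1 → 0.11851.

0.11851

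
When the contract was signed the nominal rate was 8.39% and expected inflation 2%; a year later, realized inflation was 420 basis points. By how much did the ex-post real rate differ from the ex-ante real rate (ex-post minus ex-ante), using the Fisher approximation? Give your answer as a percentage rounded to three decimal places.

Ex-ante: 8.39% − 2% = 6.390%
Ex-post: 8.39% − 4.2% = 4.190%
Difference (ex-post − ex-ante) = -2.2000% → -2.200%.

-2.200%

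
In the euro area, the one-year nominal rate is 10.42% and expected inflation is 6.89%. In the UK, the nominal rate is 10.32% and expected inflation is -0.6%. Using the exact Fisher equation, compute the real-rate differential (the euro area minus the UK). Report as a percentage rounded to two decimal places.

-7.68%

The euro area: (1 + 0.1042)/(1 + 0.0689) − 1 = 3.3025%
The UK: (1 + 0.1032)/(1 − 0.0060) − 1 = 10.9859%
Differential = 3.3025% − 10.9859% = -7.6835% → -7.68%.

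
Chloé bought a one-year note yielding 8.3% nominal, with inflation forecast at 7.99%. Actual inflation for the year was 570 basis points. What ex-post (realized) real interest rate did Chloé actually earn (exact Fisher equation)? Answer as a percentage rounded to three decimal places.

Ex-post: (1 + 0.0830)/(1 + 0.0570) − 1 = 2.4598%
So the realized real rate is 2.460%.

2.460%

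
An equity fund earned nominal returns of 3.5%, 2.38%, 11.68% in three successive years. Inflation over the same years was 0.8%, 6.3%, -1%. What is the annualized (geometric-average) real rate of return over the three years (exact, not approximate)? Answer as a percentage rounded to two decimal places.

3.71%

Nominal growth factor = 1.0350 × 1.0238 × 1.1168 = 1.18339813
Price-level growth factor = 1.0080 × 1.0630 × 0.9900 = 1.06078896
Real growth factor = 1.18339813 / 1.06078896 = 1.11558300
Annualized real rate = 1.11558300^(1/3) − 1 = 3.7132% → 3.71%.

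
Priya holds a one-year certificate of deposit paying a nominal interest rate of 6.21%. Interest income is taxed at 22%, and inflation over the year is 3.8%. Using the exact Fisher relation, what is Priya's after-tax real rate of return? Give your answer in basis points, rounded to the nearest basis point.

After-tax nominal return = 6.21% × (1 − 0.22) = 4.8438%.
1 + r = 1.048438 / 1.03800 = 1.010056
After-tax real rate = 1.010056 − 1 → 101 basis points.

101 basis points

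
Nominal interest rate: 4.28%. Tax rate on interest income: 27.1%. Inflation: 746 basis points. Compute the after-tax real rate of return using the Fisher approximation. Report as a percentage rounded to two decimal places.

-4.34%

After-tax nominal return = 4.28% × (1 − 0.271) = 3.12012%.
r ≈ 3.12012% − 7.46% → -4.34%.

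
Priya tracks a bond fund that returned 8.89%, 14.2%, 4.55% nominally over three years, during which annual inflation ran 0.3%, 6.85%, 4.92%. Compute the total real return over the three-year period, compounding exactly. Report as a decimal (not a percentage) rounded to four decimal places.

Nominal growth factor = 1.0889 × 1.1420 × 1.0455 = 1.300104
Price-level growth factor = 1.0030 × 1.0685 × 1.0492 = 1.124433
Real growth factor = 1.300104 / 1.124433 = 1.156230
Total real return = 1.156230 − 1 → 0.1562.

0.1562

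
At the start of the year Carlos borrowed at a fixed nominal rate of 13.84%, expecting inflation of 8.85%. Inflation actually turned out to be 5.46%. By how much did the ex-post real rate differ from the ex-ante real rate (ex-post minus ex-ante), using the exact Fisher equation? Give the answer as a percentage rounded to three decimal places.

Ex-ante: (1 + 0.1384)/(1 + 0.0885) − 1 = 4.5843%
Ex-post: (1 + 0.1384)/(1 + 0.0546) − 1 = 7.9461%
Difference (ex-post − ex-ante) = 3.3619% → 3.362%.

3.362%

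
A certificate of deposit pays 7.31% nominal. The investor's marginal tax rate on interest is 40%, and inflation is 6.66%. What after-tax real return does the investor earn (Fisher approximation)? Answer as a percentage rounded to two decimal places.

After-tax nominal return = 7.31% × (1 − 0.4) = 4.3860%.
r ≈ 4.3860% − 6.66% → -2.27%.

-2.27%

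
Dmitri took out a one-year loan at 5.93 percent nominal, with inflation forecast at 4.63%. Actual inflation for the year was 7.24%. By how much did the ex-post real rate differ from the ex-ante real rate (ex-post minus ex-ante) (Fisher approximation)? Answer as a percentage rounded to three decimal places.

Ex-ante: 5.93% − 4.63% = 1.300%
Ex-post: 5.93% − 7.24% = -1.310%
Difference (ex-post − ex-ante) = -2.6100% → -2.610%.

-2.610%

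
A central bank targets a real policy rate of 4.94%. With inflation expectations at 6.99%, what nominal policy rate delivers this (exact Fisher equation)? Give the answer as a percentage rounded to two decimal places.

(1 + i) = (1 + r)(1 + π) = 1.04940 × 1.06990 = 1.12275306
i = 1.12275306 − 1, so the required nominal rate is 12.28%.

12.28%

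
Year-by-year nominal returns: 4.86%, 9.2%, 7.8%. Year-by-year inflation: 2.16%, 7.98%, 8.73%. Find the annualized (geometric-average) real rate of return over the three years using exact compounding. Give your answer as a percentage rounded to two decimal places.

Compound the nominal returns: 1.0486 × 1.0920 × 1.0780 = 1.23438675.
Compound inflation: 1.0216 × 1.0798 × 1.0873 = 1.19942638.
Deflate: 1.23438675 / 1.19942638 = 1.02914758.
Annualized real rate = 1.02914758^(1/3) − 1 = 0.9623% → 0.96%.

0.96%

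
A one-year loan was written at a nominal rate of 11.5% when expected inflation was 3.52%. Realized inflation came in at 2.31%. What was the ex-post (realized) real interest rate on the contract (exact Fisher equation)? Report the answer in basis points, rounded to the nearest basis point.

Ex-post: (1 + 0.1150)/(1 + 0.0231) − 1 = 8.9825%
So the realized real rate is 898 basis points.

898 basis points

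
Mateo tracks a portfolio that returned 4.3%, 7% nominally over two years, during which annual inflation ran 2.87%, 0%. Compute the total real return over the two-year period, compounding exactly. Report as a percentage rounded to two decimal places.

Nominal growth factor = 1.0430 × 1.0700 = 1.116010
Price-level growth factor = 1.0287 × 1.0000 = 1.028700
Real growth factor = 1.116010 / 1.028700 = 1.084874
Total real return = 1.084874 − 1 → 8.49%.

8.49%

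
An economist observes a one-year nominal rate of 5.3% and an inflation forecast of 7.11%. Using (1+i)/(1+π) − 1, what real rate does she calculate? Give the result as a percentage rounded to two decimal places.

-1.69%

By the Fisher identity, 1 + r = (1 + i)/(1 + π).
1 + r = 1.05300 / 1.07110 = 0.983101
r = 0.983101 − 1 = -1.6899%, i.e. -1.69%.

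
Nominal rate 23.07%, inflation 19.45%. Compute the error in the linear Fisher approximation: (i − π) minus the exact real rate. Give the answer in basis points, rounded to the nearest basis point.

59 basis points

Approximate: r ≈ 23.070% − 19.450% = 3.6200%
Exact: (1 + 0.2307)/(1 + 0.1945) − 1 = 3.0306%
Error = 3.6200% − 3.0306% = 0.5894% → 59 basis points.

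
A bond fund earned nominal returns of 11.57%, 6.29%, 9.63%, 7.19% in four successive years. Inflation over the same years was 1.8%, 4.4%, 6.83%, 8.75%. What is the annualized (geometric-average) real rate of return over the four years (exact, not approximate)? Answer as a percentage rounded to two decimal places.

Nominal growth factor = 1.1157 × 1.0629 × 1.0963 × 1.0719 = 1.39355311
Price-level growth factor = 1.0180 × 1.0440 × 1.0683 × 1.0875 = 1.23472650
Real growth factor = 1.39355311 / 1.23472650 = 1.12863303
Annualized real rate = 1.12863303^(1/4) − 1 = 3.0714% → 3.07%.

3.07%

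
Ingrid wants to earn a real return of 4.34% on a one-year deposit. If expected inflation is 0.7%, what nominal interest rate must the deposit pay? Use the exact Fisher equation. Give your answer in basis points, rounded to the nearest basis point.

507 basis points

(1 + i) = (1 + r)(1 + π) = 1.04340 × 1.00700 = 1.0507038
i = 1.0507038 − 1, so the required nominal rate is 507 basis points.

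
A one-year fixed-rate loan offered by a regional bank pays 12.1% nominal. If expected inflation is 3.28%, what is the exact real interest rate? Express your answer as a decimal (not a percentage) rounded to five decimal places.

By the Fisher relation, 1 + r = (1 + i)/(1 + π).
1 + r = 1.12100 / 1.03280 = 1.085399
r = 1.085399 − 1 = 8.5399%, i.e. 0.08540.

0.08540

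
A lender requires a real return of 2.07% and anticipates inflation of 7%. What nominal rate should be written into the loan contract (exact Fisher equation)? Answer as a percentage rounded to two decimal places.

(1 + i) = (1 + r)(1 + π) = 1.02070 × 1.07000 = 1.092149
i = 1.092149 − 1, so the required nominal rate is 9.21%.

9.21%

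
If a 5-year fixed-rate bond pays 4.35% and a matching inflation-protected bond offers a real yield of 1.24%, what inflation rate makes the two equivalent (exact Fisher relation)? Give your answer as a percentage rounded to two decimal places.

(1 + π) = (1 + i)/(1 + r) = 1.04350 / 1.01240 = 1.030719
Break-even inflation = 1.030719 − 1 → 3.07%.

3.07%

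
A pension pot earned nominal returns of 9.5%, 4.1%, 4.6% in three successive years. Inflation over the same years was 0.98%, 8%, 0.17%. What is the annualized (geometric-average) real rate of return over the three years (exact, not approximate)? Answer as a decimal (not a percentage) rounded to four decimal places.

Compound the nominal returns: 1.0950 × 1.0410 × 1.0460 = 1.19233017.
Compound inflation: 1.0098 × 1.0800 × 1.0017 = 1.09243799.
Deflate: 1.19233017 / 1.09243799 = 1.09143968.
Annualized real rate = 1.09143968^(1/3) − 1 = 2.9595% → 0.0296.

0.0296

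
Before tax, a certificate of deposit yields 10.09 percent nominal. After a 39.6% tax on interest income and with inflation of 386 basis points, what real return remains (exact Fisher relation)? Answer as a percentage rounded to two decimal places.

2.15%

After-tax nominal return = 10.09% × (1 − 0.396) = 6.09436%.
1 + r = 1.0609436 / 1.03860 = 1.021513
After-tax real rate = 1.021513 − 1 → 2.15%.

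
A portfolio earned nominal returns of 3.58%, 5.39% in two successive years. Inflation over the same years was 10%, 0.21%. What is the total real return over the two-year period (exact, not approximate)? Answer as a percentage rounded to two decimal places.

-0.97%

Compound the nominal returns: 1.0358 × 1.0539 = 1.091630.
Compound inflation: 1.1000 × 1.0021 = 1.102310.
Deflate: 1.091630 / 1.102310 = 0.990311.
Total real return = 0.990311 − 1 → -0.97%.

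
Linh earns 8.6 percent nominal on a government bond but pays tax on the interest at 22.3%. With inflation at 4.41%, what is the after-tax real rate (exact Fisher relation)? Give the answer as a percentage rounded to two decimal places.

2.18%

After-tax nominal return = 8.6% × (1 − 0.223) = 6.6822%.
1 + r = 1.066822 / 1.04410 = 1.021762
After-tax real rate = 1.021762 − 1 → 2.18%.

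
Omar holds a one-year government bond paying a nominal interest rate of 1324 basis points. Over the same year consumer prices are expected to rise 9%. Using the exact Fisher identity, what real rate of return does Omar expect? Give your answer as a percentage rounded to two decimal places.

3.89%

By the Fisher identity, 1 + r = (1 + i)/(1 + π).
1 + r = 1.13240 / 1.09000 = 1.038899
r = 1.038899 − 1 = 3.8899%, i.e. 3.89%.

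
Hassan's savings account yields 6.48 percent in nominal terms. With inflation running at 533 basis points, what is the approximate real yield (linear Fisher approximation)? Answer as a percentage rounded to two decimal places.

1.15%

r ≈ i − π = 6.48% − 5.33% = 1.15%.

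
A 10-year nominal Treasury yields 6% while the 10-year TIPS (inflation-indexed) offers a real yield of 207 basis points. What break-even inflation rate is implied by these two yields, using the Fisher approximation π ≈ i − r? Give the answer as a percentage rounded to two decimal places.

π ≈ i − r = 6% − 2.07% → 3.93%.

3.93%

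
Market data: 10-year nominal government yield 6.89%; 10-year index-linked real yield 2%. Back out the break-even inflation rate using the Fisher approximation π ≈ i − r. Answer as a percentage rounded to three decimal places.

π ≈ i − r = 6.89% − 2% → 4.890%.

4.890%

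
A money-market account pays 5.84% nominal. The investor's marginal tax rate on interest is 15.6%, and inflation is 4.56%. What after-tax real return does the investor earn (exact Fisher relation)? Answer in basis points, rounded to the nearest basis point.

After-tax nominal return = 5.84% × (1 − 0.156) = 4.92896%.
1 + r = 1.0492896 / 1.04560 = 1.003529
After-tax real rate = 1.003529 − 1 → 35 basis points.

35 basis points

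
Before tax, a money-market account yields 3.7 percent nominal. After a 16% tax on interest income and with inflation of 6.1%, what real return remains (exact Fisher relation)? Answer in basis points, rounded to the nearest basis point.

-282 basis points

After-tax nominal return = 3.7% × (1 − 0.16) = 3.1080%.
1 + r = 1.03108 / 1.06100 = 0.971800
After-tax real rate = 0.971800 − 1 → -282 basis points.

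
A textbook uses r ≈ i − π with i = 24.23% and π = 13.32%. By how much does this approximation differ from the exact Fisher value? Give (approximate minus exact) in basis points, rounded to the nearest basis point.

Approximate: r ≈ 24.230% − 13.320% = 10.9100%
Exact: (1 + 0.2423)/(1 + 0.1332) − 1 = 9.6276%
Error = 10.9100% − 9.6276% = 1.2824% → 128 basis points.

128 basis points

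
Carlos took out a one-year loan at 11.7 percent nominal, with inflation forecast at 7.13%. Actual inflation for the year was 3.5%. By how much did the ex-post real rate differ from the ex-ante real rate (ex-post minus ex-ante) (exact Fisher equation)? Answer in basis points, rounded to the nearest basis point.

Ex-ante: (1 + 0.1170)/(1 + 0.0713) − 1 = 4.2658%
Ex-post: (1 + 0.1170)/(1 + 0.0350) − 1 = 7.9227%
Difference (ex-post − ex-ante) = 3.6569% → 366 basis points.

366 basis points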